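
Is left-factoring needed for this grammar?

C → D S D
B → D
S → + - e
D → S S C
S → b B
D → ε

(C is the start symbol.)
Left-factoring is needed when two productions for the same non-terminal
share a common prefix on the right-hand side.

Productions for S:
  S → + - e
  S → b B
Productions for D:
  D → S S C
  D → ε

No common prefixes found.

Answer: No, left-factoring is not needed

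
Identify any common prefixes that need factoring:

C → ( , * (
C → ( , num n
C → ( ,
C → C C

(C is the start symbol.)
Yes, C has productions with common prefix '( ,'

Left-factoring is needed when two productions for the same non-terminal
share a common prefix on the right-hand side.

Productions for C:
  C → ( , * (
  C → ( , num n
  C → ( ,
  C → C C

Found common prefix '( ,' in productions for C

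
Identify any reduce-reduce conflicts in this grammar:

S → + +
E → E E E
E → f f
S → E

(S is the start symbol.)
Augment with S' → S and build the canonical LR(0) collection (I0 = CLOSURE({[S' → . S]}), then GOTO on every symbol after a dot until no new states appear). It has 9 states:
  I0: { [E → . E E E], [E → . f f], [S → . + +], [S → . E], [S' → . S] }  — shift
  I1: { [S → + . +] }  — shift
  I2: { [E → . E E E], [E → . f f], [E → E . E E], [S → E .] }  — shift, reduce
  I3: { [S' → S .] }  — accept
  I4: { [E → f . f] }  — shift
  I5: { [E → f f .] }  — reduce
  I6: { [E → . E E E], [E → . f f], [E → E . E E], [E → E E . E] }  — shift
  I7: { [E → . E E E], [E → . f f], [E → E . E E], [E → E E . E], [E → E E E .] }  — shift, reduce
  I8: { [S → + + .] }  — reduce

No state contains more than one complete item.

Answer: No reduce-reduce conflicts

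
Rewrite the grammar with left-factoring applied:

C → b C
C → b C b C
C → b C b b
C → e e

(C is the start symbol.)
C → b C C'
C' → ε
C' → b C''
C'' → C
C'' → b
C → e e

Left-factoring transforms A → αβ₁ | αβ₂ into A → αA' and A' → β₁ | β₂
(α is the longest common prefix among the alternatives). Repeat until
no nonterminal has two alternatives with a common prefix.

Round 1: C has alternatives sharing prefix 'b C'. Introduce C': C → b C C'
  Add: C' → ε
  Add: C' → b C
  Add: C' → b b

Round 2: C' has alternatives sharing prefix 'b'. Introduce C'': C' → b C''
  Add: C'' → C
  Add: C'' → b

No remaining common prefixes — done.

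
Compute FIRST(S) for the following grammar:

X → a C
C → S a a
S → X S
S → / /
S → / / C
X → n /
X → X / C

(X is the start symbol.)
To compute FIRST(S), examine every production with S on the left-hand side, reading each right-hand side left to right until a non-nullable symbol is reached.

FIRST sets of the other non-terminals involved (by the same procedure, iterated to a fixed point):
  FIRST(X) = { 'a', 'n' }

From S → X S:
  - X is a non-terminal: add FIRST(X) \ {ε} = { 'a', 'n' }
    X is not nullable, so stop
From S → / /:
  - '/' is a terminal: add '/' and stop
From S → / / C:
  - '/' is a terminal: add '/' and stop

Collecting: FIRST(S) = { '/', 'a', 'n' }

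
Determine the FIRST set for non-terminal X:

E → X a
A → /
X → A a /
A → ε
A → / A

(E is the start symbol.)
{ '/', 'a' }

To compute FIRST(X), examine every production with X on the left-hand side, reading each right-hand side left to right until a non-nullable symbol is reached.

FIRST sets of the other non-terminals involved (by the same procedure, iterated to a fixed point):
  FIRST(A) = { '/', ε }

From X → A a /:
  - A is a non-terminal: add FIRST(A) \ {ε} = { '/' }
    A is nullable, so continue to the next symbol
  - a is a terminal: add 'a' and stop

Collecting: FIRST(X) = { '/', 'a' }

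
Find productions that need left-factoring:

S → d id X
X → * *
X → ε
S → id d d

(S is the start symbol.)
Left-factoring is needed when two productions for the same non-terminal
share a common prefix on the right-hand side.

Productions for S:
  S → d id X
  S → id d d
Productions for X:
  X → * *
  X → ε

No common prefixes found.

Answer: No, left-factoring is not needed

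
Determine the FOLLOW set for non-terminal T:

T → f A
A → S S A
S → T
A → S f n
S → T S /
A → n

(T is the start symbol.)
T is the start symbol, so $ ∈ FOLLOW(T).
In S → T: T is at the end, add FOLLOW(S)
In S → T S /: T is followed by S '/', add FIRST(S '/') \ {ε} = { 'f' }

The FOLLOW sets referred to above (computed the same way, to a fixed point):
  FOLLOW(S) = { '/', 'f', 'n' }

Taking the union: FOLLOW(T) = { $, '/', 'f', 'n' }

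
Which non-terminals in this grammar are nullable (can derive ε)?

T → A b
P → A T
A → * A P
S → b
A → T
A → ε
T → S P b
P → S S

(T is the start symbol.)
ε-productions: A → ε
So A is immediately nullable.
No further non-terminal can be added: every production for the remaining non-terminals contains a terminal or a non-nullable non-terminal.
Nullable = { 'A' }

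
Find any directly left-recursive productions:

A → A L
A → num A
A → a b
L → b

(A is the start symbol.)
Yes, A is left-recursive

Direct left recursion occurs when N → N α for some non-terminal N (the right-hand side begins with the left-hand side itself).

A → A L: LEFT RECURSIVE (starts with A)
A → num A: starts with num
A → a b: starts with a
L → b: starts with b

The grammar has direct left recursion on: A.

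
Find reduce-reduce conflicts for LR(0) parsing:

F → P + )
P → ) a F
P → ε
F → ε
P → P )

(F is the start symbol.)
A reduce-reduce conflict occurs when an LR(0) state has two complete items [A → α .] and [B → β .] — both call for a reduction, and with no lookahead the parser cannot choose between them.

Augment with F' → F and build the canonical LR(0) collection (I0 = CLOSURE({[F' → . F]}), then GOTO on every symbol after a dot until no new states appear). It has 9 states:
  I0: { [F → . P + )], [F → .], [F' → . F], [P → . ) a F], [P → . P )], [P → .] }  — shift, 2 reduces
  I1: { [P → ) . a F] }  — shift
  I2: { [F' → F .] }  — accept
  I3: { [F → P . + )], [P → P . )] }  — shift
  I4: { [P → P ) .] }  — reduce
  I5: { [F → P + . )] }  — shift
  I6: { [F → P + ) .] }  — reduce
  I7: { [F → . P + )], [F → .], [P → ) a . F], [P → . ) a F], [P → . P )], [P → .] }  — shift, 2 reduces
  I8: { [P → ) a F .] }  — reduce

I0 contains complete items [F → .], [P → .] — reduce-reduce conflict.
I7 contains complete items [F → .], [P → .] — reduce-reduce conflict.

Answer: Yes — I0: [F → .] vs [P → .]; I7: [F → .] vs [P → .]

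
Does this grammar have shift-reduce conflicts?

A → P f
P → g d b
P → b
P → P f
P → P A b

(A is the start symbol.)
A shift-reduce conflict occurs when an LR(0) state has both:
  - a complete (reduce) item [A → α .] (dot at the end), and
  - a shift item [B → β . c γ] (dot before a terminal).

Augment with A' → A and build the canonical LR(0) collection (I0 = CLOSURE({[A' → . A]}), then GOTO on every symbol after a dot until no new states appear). It has 10 states:
  I0: { [A → . P f], [A' → . A], [P → . P A b], [P → . P f], [P → . b], [P → . g d b] }  — shift
  I1: { [A' → A .] }  — accept
  I2: { [A → . P f], [A → P . f], [P → . P A b], [P → . P f], [P → . b], [P → . g d b], [P → P . A b], [P → P . f] }  — shift
  I3: { [P → b .] }  — reduce
  I4: { [P → g . d b] }  — shift
  I5: { [P → g d . b] }  — shift
  I6: { [P → g d b .] }  — reduce
  I7: { [P → P A . b] }  — shift
  I8: { [A → P f .], [P → P f .] }  — 2 reduces
  I9: { [P → P A b .] }  — reduce

No state contains both a complete item and a shift item.

Answer: No shift-reduce conflicts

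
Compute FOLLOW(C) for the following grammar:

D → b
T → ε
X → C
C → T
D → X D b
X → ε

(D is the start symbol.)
{ 'b' }

In X → C: C is at the end, add FOLLOW(X)

The FOLLOW sets referred to above (computed the same way, to a fixed point):
  FOLLOW(X) = { 'b' }

Taking the union: FOLLOW(C) = { 'b' }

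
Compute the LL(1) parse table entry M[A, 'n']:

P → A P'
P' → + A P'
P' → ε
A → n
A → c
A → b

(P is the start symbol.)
A → n

To find M[A, 'n'], we find productions for A where 'n' is in the predict set (PREDICT(N → α) = (FIRST(α) \ {ε}) ∪ (FOLLOW(N) if α ⇒* ε)).

A → n: PREDICT = { 'n' }
  'n' is in predict set, so this production goes in M[A, 'n']
A → c: PREDICT = { 'c' }
A → b: PREDICT = { 'b' }

M[A, 'n'] = A → n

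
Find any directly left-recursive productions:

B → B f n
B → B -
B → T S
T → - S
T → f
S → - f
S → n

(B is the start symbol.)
B → B f n: LEFT RECURSIVE (starts with B)
B → B -: LEFT RECURSIVE (starts with B)
B → T S: starts with T
T → - S: starts with '-'
T → f: starts with f
S → - f: starts with '-'
S → n: starts with n

The grammar has direct left recursion on: B.

Answer: Yes, B is left-recursive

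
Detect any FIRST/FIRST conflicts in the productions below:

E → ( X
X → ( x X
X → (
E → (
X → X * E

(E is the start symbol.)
Yes. E → '(' X / E → '(' on { '(' }; X → '(' x X / X → '(' on { '(' }; X → '(' x X / X → X '*' E on { '(' }; X → '(' / X → X '*' E on { '(' }

A FIRST/FIRST conflict occurs when two productions N → α and N → β for the same non-terminal have FIRST(α) ∩ FIRST(β) ≠ ∅ (with ε ∈ FIRST of a nullable right-hand side, so two nullable alternatives also conflict).

FIRST sets of the non-terminals at (or reachable through a nullable prefix from) the front of some alternative:
  FIRST(X) = { '(' }

Productions for E:
  E → ( X: FIRST = { '(' }
  E → (: FIRST = { '(' }
Productions for X:
  X → ( x X: FIRST = { '(' }
  X → (: FIRST = { '(' }
  X → X * E: FIRST = { '(' }

Conflict for E: E → ( X and E → (
  Overlap: { '(' }
Conflict for X: X → ( x X and X → (
  Overlap: { '(' }
Conflict for X: X → ( x X and X → X * E
  Overlap: { '(' }
Conflict for X: X → ( and X → X * E
  Overlap: { '(' }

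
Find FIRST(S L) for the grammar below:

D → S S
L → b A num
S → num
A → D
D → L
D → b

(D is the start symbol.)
{ 'num' }

FIRST sets of the non-terminals involved (from the grammar, by fixed-point iteration):
  FIRST(S) = { 'num' }

To compute FIRST(S L), process the symbols left to right:
Symbol S is a non-terminal. Add FIRST(S) \ {ε} = { 'num' }
S is not nullable (ε ∉ FIRST(S)), so stop here.
FIRST(S L) = { 'num' }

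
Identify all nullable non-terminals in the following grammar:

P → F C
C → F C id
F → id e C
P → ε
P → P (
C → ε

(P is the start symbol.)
{ 'C', 'P' }

ε-productions: P → ε, C → ε
So P, C are immediately nullable.
No further non-terminal can be added: every production for the remaining non-terminals contains a terminal or a non-nullable non-terminal.
Nullable = { 'C', 'P' }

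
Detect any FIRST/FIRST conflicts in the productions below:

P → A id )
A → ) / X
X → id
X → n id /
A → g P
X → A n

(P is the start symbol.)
No FIRST/FIRST conflicts.

FIRST sets of the non-terminals at (or reachable through a nullable prefix from) the front of some alternative:
  FIRST(A) = { ')', 'g' }

Productions for A:
  A → ) / X: FIRST = { ')' }
  A → g P: FIRST = { 'g' }
Productions for X:
  X → id: FIRST = { 'id' }
  X → n id /: FIRST = { 'n' }
  X → A n: FIRST = { ')', 'g' }
P has only one production, so no FIRST/FIRST conflict is possible there.

All alternatives of each non-terminal have pairwise disjoint FIRST sets.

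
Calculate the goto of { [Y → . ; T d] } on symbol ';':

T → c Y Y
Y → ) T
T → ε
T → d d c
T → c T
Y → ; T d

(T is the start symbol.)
GOTO(I, ';') = CLOSURE({ [A → αX.β] : [A → α.Xβ] ∈ I, X = ';' })

Items with dot before ';', with the dot advanced:
  [Y → . ; T d] → [Y → ; . T d]
Closure of the advanced items:
  [Y → ; . T d] has the dot before T: add [T → . c Y Y], [T → .], [T → . d d c], [T → . c T]

GOTO = { [T → . c T], [T → . c Y Y], [T → . d d c], [T → .], [Y → ; . T d] }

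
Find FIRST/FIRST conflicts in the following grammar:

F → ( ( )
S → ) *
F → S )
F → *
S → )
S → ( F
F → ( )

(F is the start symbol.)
Yes. F → '(' '(' ')' / F → S ')' on { '(' }; F → '(' '(' ')' / F → '(' ')' on { '(' }; F → S ')' / F → '(' ')' on { '(' }; S → ')' '*' / S → ')' on { ')' }

A FIRST/FIRST conflict occurs when two productions N → α and N → β for the same non-terminal have FIRST(α) ∩ FIRST(β) ≠ ∅ (with ε ∈ FIRST of a nullable right-hand side, so two nullable alternatives also conflict).

FIRST sets of the non-terminals at (or reachable through a nullable prefix from) the front of some alternative:
  FIRST(S) = { '(', ')' }

Productions for F:
  F → ( ( ): FIRST = { '(' }
  F → S ): FIRST = { '(', ')' }
  F → *: FIRST = { '*' }
  F → ( ): FIRST = { '(' }
Productions for S:
  S → ) *: FIRST = { ')' }
  S → ): FIRST = { ')' }
  S → ( F: FIRST = { '(' }

Conflict for F: F → ( ( ) and F → S )
  Overlap: { '(' }
Conflict for F: F → ( ( ) and F → ( )
  Overlap: { '(' }
Conflict for F: F → S ) and F → ( )
  Overlap: { '(' }
Conflict for S: S → ) * and S → )
  Overlap: { ')' }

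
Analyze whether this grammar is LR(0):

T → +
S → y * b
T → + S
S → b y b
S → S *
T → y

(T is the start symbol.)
No. Shift-reduce conflict between [T → + .] and [S → . b y b]

A grammar is LR(0) if no state in the canonical LR(0) collection has:
  - both a shift item (dot before a terminal) and a complete item (shift-reduce conflict), or
  - two or more complete items (reduce-reduce conflict; the accept item [T' → T .] counts as a complete item here).

Augment with T' → T and build the canonical LR(0) collection (I0 = CLOSURE({[T' → . T]}), then GOTO on every symbol after a dot until no new states appear). It has 12 states:
  I0: { [T → . + S], [T → . +], [T → . y], [T' → . T] }  — shift
  I1: { [S → . S *], [S → . b y b], [S → . y * b], [T → + . S], [T → + .] }  — shift, reduce
  I2: { [T' → T .] }  — accept
  I3: { [T → y .] }  — reduce
  I4: { [S → S . *], [T → + S .] }  — shift, reduce
  I5: { [S → b . y b] }  — shift
  I6: { [S → y . * b] }  — shift
  I7: { [S → y * . b] }  — shift
  I8: { [S → y * b .] }  — reduce
  I9: { [S → b y . b] }  — shift
  I10: { [S → b y b .] }  — reduce
  I11: { [S → S * .] }  — reduce

Conflict in state I1:
  Shift-reduce conflict between [T → + .] and [S → . b y b]
So the grammar is NOT LR(0).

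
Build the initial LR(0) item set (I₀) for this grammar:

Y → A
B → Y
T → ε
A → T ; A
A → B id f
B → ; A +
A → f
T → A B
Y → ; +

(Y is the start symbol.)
{ [A → . B id f], [A → . T ; A], [A → . f], [B → . ; A +], [B → . Y], [T → . A B], [T → .], [Y → . ; +], [Y → . A], [Y' → . Y] }

First, augment the grammar with Y' → Y
I₀ = CLOSURE({ [Y' → . Y] }):
  [Y' → . Y] has the dot before Y: add [Y → . A], [Y → . ; +]
  [Y → . A] has the dot before A: add [A → . T ; A], [A → . B id f], [A → . f]
  [A → . T ; A] has the dot before T: add [T → .], [T → . A B]
  [A → . B id f] has the dot before B: add [B → . Y], [B → . ; A +]
No further items can be added.

I₀ = { [A → . B id f], [A → . T ; A], [A → . f], [B → . ; A +], [B → . Y], [T → . A B], [T → .], [Y → . ; +], [Y → . A], [Y' → . Y] }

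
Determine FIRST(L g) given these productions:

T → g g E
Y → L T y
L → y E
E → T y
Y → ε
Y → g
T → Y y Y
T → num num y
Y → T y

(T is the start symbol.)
FIRST sets of the non-terminals involved (from the grammar, by fixed-point iteration):
  FIRST(L) = { 'y' }

To compute FIRST(L g), process the symbols left to right:
Symbol L is a non-terminal. Add FIRST(L) \ {ε} = { 'y' }
L is not nullable (ε ∉ FIRST(L)), so stop here.
FIRST(L g) = { 'y' }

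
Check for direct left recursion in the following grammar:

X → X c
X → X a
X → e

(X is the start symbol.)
Direct left recursion occurs when N → N α for some non-terminal N (the right-hand side begins with the left-hand side itself).

X → X c: LEFT RECURSIVE (starts with X)
X → X a: LEFT RECURSIVE (starts with X)
X → e: starts with e

The grammar has direct left recursion on: X.

Answer: Yes, X is left-recursive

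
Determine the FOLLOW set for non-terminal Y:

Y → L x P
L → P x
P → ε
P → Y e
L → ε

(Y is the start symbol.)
To compute FOLLOW(Y), find every occurrence of Y on a right-hand side N → α Y β: add FIRST(β) \ {ε}, and if β is empty or nullable also add FOLLOW(N). Iterate to a fixed point.

Y is the start symbol, so $ ∈ FOLLOW(Y).
In P → Y e: Y is followed by e, add FIRST(e) \ {ε} = { 'e' }

Taking the union: FOLLOW(Y) = { $, 'e' }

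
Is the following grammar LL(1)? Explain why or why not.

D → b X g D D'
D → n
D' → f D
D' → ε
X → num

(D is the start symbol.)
No. Predict set conflict for D': { 'f' }

Relevant sets:
  FOLLOW(D') = { $, 'f' }

For D:
  PREDICT(D → b X g D D') = { 'b' }
  PREDICT(D → n) = { 'n' }
For D':
  PREDICT(D' → f D) = { 'f' }
  PREDICT(D' → ε) = { $, 'f' }
X has a single production, so nothing to check there.

Conflict found: Predict set conflict for D': { 'f' }
The grammar is NOT LL(1).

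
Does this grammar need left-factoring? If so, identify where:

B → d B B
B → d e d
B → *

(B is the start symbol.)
Yes, B has productions with common prefix 'd'

Left-factoring is needed when two productions for the same non-terminal
share a common prefix on the right-hand side.

Productions for B:
  B → d B B
  B → d e d
  B → *

Found common prefix 'd' in productions for B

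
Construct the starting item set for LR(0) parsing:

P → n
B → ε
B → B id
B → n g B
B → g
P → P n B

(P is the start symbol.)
{ [P → . P n B], [P → . n], [P' → . P] }

First, augment the grammar with P' → P
I₀ = CLOSURE({ [P' → . P] }):
  [P' → . P] has the dot before P: add [P → . n], [P → . P n B]
No further items can be added.

I₀ = { [P → . P n B], [P → . n], [P' → . P] }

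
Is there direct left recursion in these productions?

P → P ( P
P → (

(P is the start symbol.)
Yes, P is left-recursive

Direct left recursion occurs when N → N α for some non-terminal N (the right-hand side begins with the left-hand side itself).

P → P ( P: LEFT RECURSIVE (starts with P)
P → (: starts with '('

The grammar has direct left recursion on: P.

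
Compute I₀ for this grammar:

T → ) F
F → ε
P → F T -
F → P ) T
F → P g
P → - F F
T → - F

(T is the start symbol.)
{ [T → . ) F], [T → . - F], [T' → . T] }

First, augment the grammar with T' → T
I₀ = CLOSURE({ [T' → . T] }):
  [T' → . T] has the dot before T: add [T → . ) F], [T → . - F]
No further items can be added.

I₀ = { [T → . ) F], [T → . - F], [T' → . T] }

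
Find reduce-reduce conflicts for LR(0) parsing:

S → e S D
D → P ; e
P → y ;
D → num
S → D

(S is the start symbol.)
No reduce-reduce conflicts

Augment with S' → S and build the canonical LR(0) collection (I0 = CLOSURE({[S' → . S]}), then GOTO on every symbol after a dot until no new states appear). It has 12 states:
  I0: { [D → . P ; e], [D → . num], [P → . y ;], [S → . D], [S → . e S D], [S' → . S] }  — shift
  I1: { [S → D .] }  — reduce
  I2: { [D → P . ; e] }  — shift
  I3: { [S' → S .] }  — accept
  I4: { [D → . P ; e], [D → . num], [P → . y ;], [S → . D], [S → . e S D], [S → e . S D] }  — shift
  I5: { [D → num .] }  — reduce
  I6: { [P → y . ;] }  — shift
  I7: { [P → y ; .] }  — reduce
  I8: { [D → . P ; e], [D → . num], [P → . y ;], [S → e S . D] }  — shift
  I9: { [S → e S D .] }  — reduce
  I10: { [D → P ; . e] }  — shift
  I11: { [D → P ; e .] }  — reduce

No state contains more than one complete item.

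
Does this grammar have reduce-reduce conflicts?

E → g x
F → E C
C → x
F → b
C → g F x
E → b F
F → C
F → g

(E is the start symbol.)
A reduce-reduce conflict occurs when an LR(0) state has two complete items [A → α .] and [B → β .] — both call for a reduction, and with no lookahead the parser cannot choose between them.

Augment with E' → E and build the canonical LR(0) collection (I0 = CLOSURE({[E' → . E]}), then GOTO on every symbol after a dot until no new states appear). It has 16 states:
  I0: { [E → . b F], [E → . g x], [E' → . E] }  — shift
  I1: { [E' → E .] }  — accept
  I2: { [C → . g F x], [C → . x], [E → . b F], [E → . g x], [E → b . F], [F → . C], [F → . E C], [F → . b], [F → . g] }  — shift
  I3: { [E → g . x] }  — shift
  I4: { [E → g x .] }  — reduce
  I5: { [F → C .] }  — reduce
  I6: { [C → . g F x], [C → . x], [F → E . C] }  — shift
  I7: { [E → b F .] }  — reduce
  I8: { [C → . g F x], [C → . x], [E → . b F], [E → . g x], [E → b . F], [F → . C], [F → . E C], [F → . b], [F → . g], [F → b .] }  — shift, reduce
  I9: { [C → . g F x], [C → . x], [C → g . F x], [E → . b F], [E → . g x], [E → g . x], [F → . C], [F → . E C], [F → . b], [F → . g], [F → g .] }  — shift, reduce
  I10: { [C → x .] }  — reduce
  I11: { [C → g F . x] }  — shift
  I12: { [C → x .], [E → g x .] }  — 2 reduces
  I13: { [C → g F x .] }  — reduce
  I14: { [F → E C .] }  — reduce
  I15: { [C → . g F x], [C → . x], [C → g . F x], [E → . b F], [E → . g x], [F → . C], [F → . E C], [F → . b], [F → . g] }  — shift

I12 contains complete items [C → x .], [E → g x .] — reduce-reduce conflict.

Answer: Yes — I12: [C → x .] vs [E → g x .]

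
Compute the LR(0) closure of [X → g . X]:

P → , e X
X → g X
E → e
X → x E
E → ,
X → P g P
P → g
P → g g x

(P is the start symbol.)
Start with: [X → g . X]
  [X → g . X] has the dot before X: add [X → . g X], [X → . x E], [X → . P g P]
  [X → . P g P] has the dot before P: add [P → . , e X], [P → . g], [P → . g g x]
No further items can be added.

CLOSURE = { [P → . , e X], [P → . g g x], [P → . g], [X → . P g P], [X → . g X], [X → . x E], [X → g . X] }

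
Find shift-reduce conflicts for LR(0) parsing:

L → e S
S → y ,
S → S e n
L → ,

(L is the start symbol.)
A shift-reduce conflict occurs when an LR(0) state has both:
  - a complete (reduce) item [A → α .] (dot at the end), and
  - a shift item [B → β . c γ] (dot before a terminal).

Augment with L' → L and build the canonical LR(0) collection (I0 = CLOSURE({[L' → . L]}), then GOTO on every symbol after a dot until no new states appear). It has 9 states:
  I0: { [L → . ,], [L → . e S], [L' → . L] }  — shift
  I1: { [L → , .] }  — reduce
  I2: { [L' → L .] }  — accept
  I3: { [L → e . S], [S → . S e n], [S → . y ,] }  — shift
  I4: { [L → e S .], [S → S . e n] }  — shift, reduce
  I5: { [S → y . ,] }  — shift
  I6: { [S → y , .] }  — reduce
  I7: { [S → S e . n] }  — shift
  I8: { [S → S e n .] }  — reduce

I4 contains reduce item [L → e S .] and shift item [S → S . e n] — shift-reduce conflict.

Answer: Yes — I4: [L → e S .] vs [S → S . e n]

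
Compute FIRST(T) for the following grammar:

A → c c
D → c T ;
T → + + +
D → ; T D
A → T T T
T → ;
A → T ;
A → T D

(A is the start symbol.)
To compute FIRST(T), examine every production with T on the left-hand side, reading each right-hand side left to right until a non-nullable symbol is reached.

From T → + + +:
  - '+' is a terminal: add '+' and stop
From T → ;:
  - ';' is a terminal: add ';' and stop

Collecting: FIRST(T) = { '+', ';' }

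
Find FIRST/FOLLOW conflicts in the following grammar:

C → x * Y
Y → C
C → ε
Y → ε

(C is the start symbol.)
No FIRST/FOLLOW conflicts.

A FIRST/FOLLOW conflict occurs when a non-terminal N has a nullable alternative N → β (β ⇒* ε) and another alternative N → α with FIRST(α) ∩ FOLLOW(N) ≠ ∅: on such a lookahead the parser cannot decide between expanding α and letting N vanish via β.

Nullable non-terminals: C, Y.
FIRST sets used below: FIRST(C) = { 'x', ε }

C: nullable alternative(s) C → ε; FOLLOW(C) = { $ }
  C → x * Y: FIRST \ {ε} = { 'x' } — disjoint from FOLLOW(C)
  C → ε: FIRST \ {ε} = { } — this is the only nullable alternative, skip

Y: nullable alternative(s) Y → C, Y → ε; FOLLOW(Y) = { $ }
  Y → C: FIRST \ {ε} = { 'x' } — disjoint from FOLLOW(Y)
  Y → ε: FIRST \ {ε} = { } — disjoint from FOLLOW(Y)

No FIRST/FOLLOW conflicts found.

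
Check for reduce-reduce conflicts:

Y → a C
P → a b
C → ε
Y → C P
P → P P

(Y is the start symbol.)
No reduce-reduce conflicts

A reduce-reduce conflict occurs when an LR(0) state has two complete items [A → α .] and [B → β .] — both call for a reduction, and with no lookahead the parser cannot choose between them.

Augment with Y' → Y and build the canonical LR(0) collection (I0 = CLOSURE({[Y' → . Y]}), then GOTO on every symbol after a dot until no new states appear). It has 9 states:
  I0: { [C → .], [Y → . C P], [Y → . a C], [Y' → . Y] }  — shift, reduce
  I1: { [P → . P P], [P → . a b], [Y → C . P] }  — shift
  I2: { [Y' → Y .] }  — accept
  I3: { [C → .], [Y → a . C] }  — reduce
  I4: { [Y → a C .] }  — reduce
  I5: { [P → . P P], [P → . a b], [P → P . P], [Y → C P .] }  — shift, reduce
  I6: { [P → a . b] }  — shift
  I7: { [P → a b .] }  — reduce
  I8: { [P → . P P], [P → . a b], [P → P . P], [P → P P .] }  — shift, reduce

No state contains more than one complete item.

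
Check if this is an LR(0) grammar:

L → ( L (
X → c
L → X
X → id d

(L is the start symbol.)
A grammar is LR(0) if no state in the canonical LR(0) collection has:
  - both a shift item (dot before a terminal) and a complete item (shift-reduce conflict), or
  - two or more complete items (reduce-reduce conflict; the accept item [L' → L .] counts as a complete item here).

Augment with L' → L and build the canonical LR(0) collection (I0 = CLOSURE({[L' → . L]}), then GOTO on every symbol after a dot until no new states appear). It has 9 states:
  I0: { [L → . ( L (], [L → . X], [L' → . L], [X → . c], [X → . id d] }  — shift
  I1: { [L → ( . L (], [L → . ( L (], [L → . X], [X → . c], [X → . id d] }  — shift
  I2: { [L' → L .] }  — accept
  I3: { [L → X .] }  — reduce
  I4: { [X → c .] }  — reduce
  I5: { [X → id . d] }  — shift
  I6: { [X → id d .] }  — reduce
  I7: { [L → ( L . (] }  — shift
  I8: { [L → ( L ( .] }  — reduce

Every state is either a pure shift/goto state or contains exactly one complete item and nothing to shift — no conflicts. The grammar is LR(0).

Answer: Yes, the grammar is LR(0)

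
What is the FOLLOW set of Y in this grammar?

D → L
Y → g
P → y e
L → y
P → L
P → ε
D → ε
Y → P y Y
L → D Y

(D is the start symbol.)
{ $, 'g', 'y' }

In Y → P y Y: Y is at the end; this adds FOLLOW(Y) to itself — nothing new
In L → D Y: Y is at the end, add FOLLOW(L)

The FOLLOW sets referred to above (computed the same way, to a fixed point):
  FOLLOW(L) = { $, 'g', 'y' }

Taking the union: FOLLOW(Y) = { $, 'g', 'y' }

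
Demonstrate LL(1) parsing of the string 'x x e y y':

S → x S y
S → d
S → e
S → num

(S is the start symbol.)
LL(1) parsing maintains a stack (initially the start symbol over $) and the input. At each step: if the stack top is a terminal, match it against the current input token; if it is a non-terminal N, replace it with the RHS of M[N, lookahead] (the unique production whose predict set contains the lookahead).

Stack is shown with the top on the left.

Stack      Input        Action
------------------------------
S $        x x e y y $  output S → x S y
x S y $    x x e y y $  match 'x'
S y $      x e y y $    output S → x S y
x S y y $  x e y y $    match 'x'
S y y $    e y y $      output S → e
e y y $    e y y $      match 'e'
y y $      y y $        match 'y'
y $        y $          match 'y'
$          $            accept

The string is accepted.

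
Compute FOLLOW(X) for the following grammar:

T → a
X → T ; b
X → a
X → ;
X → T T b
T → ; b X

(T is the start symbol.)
{ $, ';', 'a', 'b' }

In T → ; b X: X is at the end, add FOLLOW(T)

The FOLLOW sets referred to above (computed the same way, to a fixed point):
  FOLLOW(T) = { $, ';', 'a', 'b' }

Taking the union: FOLLOW(X) = { $, ';', 'a', 'b' }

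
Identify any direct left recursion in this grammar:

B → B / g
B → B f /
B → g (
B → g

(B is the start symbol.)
Yes, B is left-recursive

Direct left recursion occurs when N → N α for some non-terminal N (the right-hand side begins with the left-hand side itself).

B → B / g: LEFT RECURSIVE (starts with B)
B → B f /: LEFT RECURSIVE (starts with B)
B → g (: starts with g
B → g: starts with g

The grammar has direct left recursion on: B.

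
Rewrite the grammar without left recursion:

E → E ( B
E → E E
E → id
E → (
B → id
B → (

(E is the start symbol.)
E → id E'
E → ( E'
E' → ( B E'
E' → E E'
E' → ε
B → id
B → (

E is directly left-recursive. The standard transformation for
  A → A α₁ | ... | A α_m | β₁ | ... | β_n
is
  A  → β₁ A' | ... | β_n A'
  A' → α₁ A' | ... | α_m A' | ε

E → id becomes E → id E'
E → ( becomes E → ( E'
E → E ( B becomes E' → ( B E'
E → E E becomes E' → E E'
Add E' → ε

Productions for other non-terminals are unchanged:
  B → id
  B → (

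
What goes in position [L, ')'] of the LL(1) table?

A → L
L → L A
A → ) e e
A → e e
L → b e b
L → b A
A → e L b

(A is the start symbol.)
Empty (error entry)

To find M[L, ')'], we find productions for L where ')' is in the predict set (PREDICT(N → α) = (FIRST(α) \ {ε}) ∪ (FOLLOW(N) if α ⇒* ε)).

Relevant sets:
  FIRST(L) = { 'b' }

L → L A: PREDICT = { 'b' }
L → b e b: PREDICT = { 'b' }
L → b A: PREDICT = { 'b' }

M[L, ')'] is empty (no production applies)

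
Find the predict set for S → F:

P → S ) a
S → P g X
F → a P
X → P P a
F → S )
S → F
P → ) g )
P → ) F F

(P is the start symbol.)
PREDICT(S → F) = (FIRST(RHS) \ {ε}) ∪ (FOLLOW(S) if ε ∈ FIRST(RHS), i.e. RHS ⇒* ε)
FIRST(F) = { ')', 'a' }
FIRST(F) = { ')', 'a' }
ε ∉ FIRST(F), so FOLLOW(S) is not added.
PREDICT(S → F) = { ')', 'a' }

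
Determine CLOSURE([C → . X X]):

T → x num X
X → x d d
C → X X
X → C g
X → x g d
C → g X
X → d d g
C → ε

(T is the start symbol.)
{ [C → . X X], [C → . g X], [C → .], [X → . C g], [X → . d d g], [X → . x d d], [X → . x g d] }

To compute CLOSURE, for each item [A → α.Bβ] where B is a non-terminal, add [B → .γ] for all productions B → γ; repeat for the newly added items until nothing changes.

Start with: [C → . X X]
  [C → . X X] has the dot before X: add [X → . x d d], [X → . C g], [X → . x g d], [X → . d d g]
  [X → . C g] has the dot before C: add [C → . g X], [C → .]
No further items can be added.

CLOSURE = { [C → . X X], [C → . g X], [C → .], [X → . C g], [X → . d d g], [X → . x d d], [X → . x g d] }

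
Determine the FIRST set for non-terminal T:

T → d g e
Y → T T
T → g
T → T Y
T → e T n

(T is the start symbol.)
From T → d g e:
  - d is a terminal: add 'd' and stop
From T → g:
  - g is a terminal: add 'g' and stop
From T → T Y:
  - T is the symbol being defined: contributes nothing new
    T is not nullable, so stop
From T → e T n:
  - e is a terminal: add 'e' and stop

Collecting: FIRST(T) = { 'd', 'e', 'g' }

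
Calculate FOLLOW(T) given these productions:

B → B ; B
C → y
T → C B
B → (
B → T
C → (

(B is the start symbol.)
{ $, ';' }

To compute FOLLOW(T), find every occurrence of T on a right-hand side N → α T β: add FIRST(β) \ {ε}, and if β is empty or nullable also add FOLLOW(N). Iterate to a fixed point.

In B → T: T is at the end, add FOLLOW(B)

The FOLLOW sets referred to above (computed the same way, to a fixed point):
  FOLLOW(B) = { $, ';' }

Taking the union: FOLLOW(T) = { $, ';' }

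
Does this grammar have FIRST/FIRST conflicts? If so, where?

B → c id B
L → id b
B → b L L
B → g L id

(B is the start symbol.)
No FIRST/FIRST conflicts.

A FIRST/FIRST conflict occurs when two productions N → α and N → β for the same non-terminal have FIRST(α) ∩ FIRST(β) ≠ ∅ (with ε ∈ FIRST of a nullable right-hand side, so two nullable alternatives also conflict).

Productions for B:
  B → c id B: FIRST = { 'c' }
  B → b L L: FIRST = { 'b' }
  B → g L id: FIRST = { 'g' }
L has only one production, so no FIRST/FIRST conflict is possible there.

All alternatives of each non-terminal have pairwise disjoint FIRST sets.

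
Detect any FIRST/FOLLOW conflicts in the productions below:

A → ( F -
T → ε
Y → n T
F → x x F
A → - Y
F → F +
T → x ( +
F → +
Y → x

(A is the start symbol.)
A FIRST/FOLLOW conflict occurs when a non-terminal N has a nullable alternative N → β (β ⇒* ε) and another alternative N → α with FIRST(α) ∩ FOLLOW(N) ≠ ∅: on such a lookahead the parser cannot decide between expanding α and letting N vanish via β.

Nullable non-terminals: T.

T: nullable alternative(s) T → ε; FOLLOW(T) = { $ }
  T → ε: FIRST \ {ε} = { } — this is the only nullable alternative, skip
  T → x ( +: FIRST \ {ε} = { 'x' } — disjoint from FOLLOW(T)

A, F, Y have no nullable alternative, so no FIRST/FOLLOW check is needed there.

No FIRST/FOLLOW conflicts found.

Answer: No FIRST/FOLLOW conflicts.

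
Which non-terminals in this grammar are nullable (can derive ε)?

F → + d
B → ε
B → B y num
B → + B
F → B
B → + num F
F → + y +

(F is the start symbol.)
A non-terminal is nullable if it can derive ε (the empty string): either it has an ε-production, or it has a production whose right-hand side consists entirely of nullable non-terminals.

ε-productions: B → ε
So B is immediately nullable.
F → B: every symbol on the right is nullable, so F is nullable too.
Every non-terminal is now nullable.
Nullable = { 'B', 'F' }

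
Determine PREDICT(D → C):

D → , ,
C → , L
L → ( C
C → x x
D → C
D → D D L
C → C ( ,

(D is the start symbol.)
PREDICT(D → C) = (FIRST(RHS) \ {ε}) ∪ (FOLLOW(D) if ε ∈ FIRST(RHS), i.e. RHS ⇒* ε)
FIRST(C) = { ',', 'x' }
FIRST(C) = { ',', 'x' }
ε ∉ FIRST(C), so FOLLOW(D) is not added.
PREDICT(D → C) = { ',', 'x' }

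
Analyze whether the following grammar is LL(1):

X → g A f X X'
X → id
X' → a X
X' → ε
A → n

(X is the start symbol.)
No. Predict set conflict for X': { 'a' }

A grammar is LL(1) if for each non-terminal N with multiple productions, the predict sets of those productions are pairwise disjoint, where PREDICT(N → α) = (FIRST(α) \ {ε}) ∪ (FOLLOW(N) if α ⇒* ε).

Relevant sets:
  FOLLOW(X') = { $, 'a' }

For X:
  PREDICT(X → g A f X X') = { 'g' }
  PREDICT(X → id) = { 'id' }
For X':
  PREDICT(X' → a X) = { 'a' }
  PREDICT(X' → ε) = { $, 'a' }
A has a single production, so nothing to check there.

Conflict found: Predict set conflict for X': { 'a' }
The grammar is NOT LL(1).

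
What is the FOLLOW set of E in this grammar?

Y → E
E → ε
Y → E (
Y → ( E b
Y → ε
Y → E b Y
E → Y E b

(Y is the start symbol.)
To compute FOLLOW(E), find every occurrence of E on a right-hand side N → α E β: add FIRST(β) \ {ε}, and if β is empty or nullable also add FOLLOW(N). Iterate to a fixed point.

In Y → E: E is at the end, add FOLLOW(Y)
In Y → E (: E is followed by '(', add FIRST('(') \ {ε} = { '(' }
In Y → ( E b: E is followed by b, add FIRST(b) \ {ε} = { 'b' }
In Y → E b Y: E is followed by b Y, add FIRST(b Y) \ {ε} = { 'b' }
In E → Y E b: E is followed by b, add FIRST(b) \ {ε} = { 'b' }

The FOLLOW sets referred to above (computed the same way, to a fixed point):
  FOLLOW(Y) = { $, '(', 'b' }

Taking the union: FOLLOW(E) = { $, '(', 'b' }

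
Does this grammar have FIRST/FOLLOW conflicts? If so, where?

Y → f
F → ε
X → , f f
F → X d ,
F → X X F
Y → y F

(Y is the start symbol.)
No FIRST/FOLLOW conflicts.

Nullable non-terminals: F.
FIRST sets used below: FIRST(X) = { ',' }

F: nullable alternative(s) F → ε; FOLLOW(F) = { $ }
  F → ε: FIRST \ {ε} = { } — this is the only nullable alternative, skip
  F → X d ,: FIRST \ {ε} = { ',' } — disjoint from FOLLOW(F)
  F → X X F: FIRST \ {ε} = { ',' } — disjoint from FOLLOW(F)

X, Y have no nullable alternative, so no FIRST/FOLLOW check is needed there.

No FIRST/FOLLOW conflicts found.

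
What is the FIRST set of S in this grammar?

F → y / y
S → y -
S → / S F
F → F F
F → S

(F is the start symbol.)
{ '/', 'y' }

To compute FIRST(S), examine every production with S on the left-hand side, reading each right-hand side left to right until a non-nullable symbol is reached.

From S → y -:
  - y is a terminal: add 'y' and stop
From S → / S F:
  - '/' is a terminal: add '/' and stop

Collecting: FIRST(S) = { '/', 'y' }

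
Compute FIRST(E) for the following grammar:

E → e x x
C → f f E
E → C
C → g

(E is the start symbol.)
{ 'e', 'f', 'g' }

FIRST sets of the other non-terminals involved (by the same procedure, iterated to a fixed point):
  FIRST(C) = { 'f', 'g' }

From E → e x x:
  - e is a terminal: add 'e' and stop
From E → C:
  - C is a non-terminal: add FIRST(C) \ {ε} = { 'f', 'g' }
    C is not nullable, so stop

Collecting: FIRST(E) = { 'e', 'f', 'g' }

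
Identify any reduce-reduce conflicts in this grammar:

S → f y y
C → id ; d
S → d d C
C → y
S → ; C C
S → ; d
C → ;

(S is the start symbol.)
Augment with S' → S and build the canonical LR(0) collection (I0 = CLOSURE({[S' → . S]}), then GOTO on every symbol after a dot until no new states appear). It has 17 states:
  I0: { [S → . ; C C], [S → . ; d], [S → . d d C], [S → . f y y], [S' → . S] }  — shift
  I1: { [C → . ;], [C → . id ; d], [C → . y], [S → ; . C C], [S → ; . d] }  — shift
  I2: { [S' → S .] }  — accept
  I3: { [S → d . d C] }  — shift
  I4: { [S → f . y y] }  — shift
  I5: { [S → f y . y] }  — shift
  I6: { [S → f y y .] }  — reduce
  I7: { [C → . ;], [C → . id ; d], [C → . y], [S → d d . C] }  — shift
  I8: { [C → ; .] }  — reduce
  I9: { [S → d d C .] }  — reduce
  I10: { [C → id . ; d] }  — shift
  I11: { [C → y .] }  — reduce
  I12: { [C → id ; . d] }  — shift
  I13: { [C → id ; d .] }  — reduce
  I14: { [C → . ;], [C → . id ; d], [C → . y], [S → ; C . C] }  — shift
  I15: { [S → ; d .] }  — reduce
  I16: { [S → ; C C .] }  — reduce

No state contains more than one complete item.

Answer: No reduce-reduce conflicts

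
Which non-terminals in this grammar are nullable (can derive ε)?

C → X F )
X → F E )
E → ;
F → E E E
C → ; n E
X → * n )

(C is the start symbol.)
None

There are no ε-productions, so no non-terminal can derive ε.
No non-terminals are nullable.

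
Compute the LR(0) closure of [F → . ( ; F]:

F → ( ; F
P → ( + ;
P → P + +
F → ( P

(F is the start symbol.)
Start with: [F → . ( ; F]
The dot precedes the terminal '(', so nothing is added.

CLOSURE = { [F → . ( ; F] }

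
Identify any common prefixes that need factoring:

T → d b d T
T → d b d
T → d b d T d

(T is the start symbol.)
Left-factoring is needed when two productions for the same non-terminal
share a common prefix on the right-hand side.

Productions for T:
  T → d b d T
  T → d b d
  T → d b d T d

Found common prefix 'd b d' in productions for T

Answer: Yes, T has productions with common prefix 'd b d'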